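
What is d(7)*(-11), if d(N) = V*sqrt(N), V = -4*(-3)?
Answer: -132*sqrt(7) ≈ -349.24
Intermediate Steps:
V = 12
d(N) = 12*sqrt(N)
d(7)*(-11) = (12*sqrt(7))*(-11) = -132*sqrt(7)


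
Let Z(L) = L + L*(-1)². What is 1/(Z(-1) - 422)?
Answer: -1/424 ≈ -0.0023585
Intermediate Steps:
Z(L) = 2*L (Z(L) = L + L*1 = L + L = 2*L)
1/(Z(-1) - 422) = 1/(2*(-1) - 422) = 1/(-2 - 422) = 1/(-424) = -1/424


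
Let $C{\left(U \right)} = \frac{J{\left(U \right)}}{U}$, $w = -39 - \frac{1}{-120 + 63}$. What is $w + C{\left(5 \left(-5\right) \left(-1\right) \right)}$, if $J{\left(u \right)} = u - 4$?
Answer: $- \frac{54353}{1425} \approx -38.142$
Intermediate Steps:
$J{\left(u \right)} = -4 + u$ ($J{\left(u \right)} = u - 4 = -4 + u$)
$w = - \frac{2222}{57}$ ($w = -39 - \frac{1}{-57} = -39 - - \frac{1}{57} = -39 + \frac{1}{57} = - \frac{2222}{57} \approx -38.982$)
$C{\left(U \right)} = \frac{-4 + U}{U}$
$w + C{\left(5 \left(-5\right) \left(-1\right) \right)} = - \frac{2222}{57} + \frac{-4 + 5 \left(-5\right) \left(-1\right)}{5 \left(-5\right) \left(-1\right)} = - \frac{2222}{57} + \frac{-4 - -25}{\left(-25\right) \left(-1\right)} = - \frac{2222}{57} + \frac{-4 + 25}{25} = - \frac{2222}{57} + \frac{1}{25} \cdot 21 = - \frac{2222}{57} + \frac{21}{25} = - \frac{54353}{1425}$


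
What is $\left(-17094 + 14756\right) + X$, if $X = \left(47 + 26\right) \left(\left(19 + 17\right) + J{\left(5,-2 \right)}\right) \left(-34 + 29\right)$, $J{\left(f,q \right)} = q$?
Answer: $-14748$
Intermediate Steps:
$X = -12410$ ($X = \left(47 + 26\right) \left(\left(19 + 17\right) - 2\right) \left(-34 + 29\right) = 73 \left(36 - 2\right) \left(-5\right) = 73 \cdot 34 \left(-5\right) = 73 \left(-170\right) = -12410$)
$\left(-17094 + 14756\right) + X = \left(-17094 + 14756\right) - 12410 = -2338 - 12410 = -14748$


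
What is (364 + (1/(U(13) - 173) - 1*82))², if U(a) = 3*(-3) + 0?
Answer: 2634050329/33124 ≈ 79521.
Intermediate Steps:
U(a) = -9 (U(a) = -9 + 0 = -9)
(364 + (1/(U(13) - 173) - 1*82))² = (364 + (1/(-9 - 173) - 1*82))² = (364 + (1/(-182) - 82))² = (364 + (-1/182 - 82))² = (364 - 14925/182)² = (51323/182)² = 2634050329/33124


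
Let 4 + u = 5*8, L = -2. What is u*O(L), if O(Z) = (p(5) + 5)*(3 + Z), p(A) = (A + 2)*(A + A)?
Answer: 2700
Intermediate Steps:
u = 36 (u = -4 + 5*8 = -4 + 40 = 36)
p(A) = 2*A*(2 + A) (p(A) = (2 + A)*(2*A) = 2*A*(2 + A))
O(Z) = 225 + 75*Z (O(Z) = (2*5*(2 + 5) + 5)*(3 + Z) = (2*5*7 + 5)*(3 + Z) = (70 + 5)*(3 + Z) = 75*(3 + Z) = 225 + 75*Z)
u*O(L) = 36*(225 + 75*(-2)) = 36*(225 - 150) = 36*75 = 2700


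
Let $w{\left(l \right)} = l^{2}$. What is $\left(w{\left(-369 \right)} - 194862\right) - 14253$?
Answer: $-72954$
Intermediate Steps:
$\left(w{\left(-369 \right)} - 194862\right) - 14253 = \left(\left(-369\right)^{2} - 194862\right) - 14253 = \left(136161 - 194862\right) - 14253 = -58701 - 14253 = -72954$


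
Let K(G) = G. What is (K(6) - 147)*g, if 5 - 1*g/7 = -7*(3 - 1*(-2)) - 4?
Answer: -43428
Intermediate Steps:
g = 308 (g = 35 - 7*(-7*(3 - 1*(-2)) - 4) = 35 - 7*(-7*(3 + 2) - 4) = 35 - 7*(-7*5 - 4) = 35 - 7*(-35 - 4) = 35 - 7*(-39) = 35 + 273 = 308)
(K(6) - 147)*g = (6 - 147)*308 = -141*308 = -43428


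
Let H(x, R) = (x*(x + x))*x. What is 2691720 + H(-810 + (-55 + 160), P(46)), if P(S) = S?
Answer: -698113530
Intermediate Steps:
H(x, R) = 2*x**3 (H(x, R) = (x*(2*x))*x = (2*x**2)*x = 2*x**3)
2691720 + H(-810 + (-55 + 160), P(46)) = 2691720 + 2*(-810 + (-55 + 160))**3 = 2691720 + 2*(-810 + 105)**3 = 2691720 + 2*(-705)**3 = 2691720 + 2*(-350402625) = 2691720 - 700805250 = -698113530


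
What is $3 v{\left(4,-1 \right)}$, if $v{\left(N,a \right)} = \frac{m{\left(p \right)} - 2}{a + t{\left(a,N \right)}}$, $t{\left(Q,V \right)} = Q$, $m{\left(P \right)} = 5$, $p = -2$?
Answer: $- \frac{9}{2} \approx -4.5$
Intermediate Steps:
$v{\left(N,a \right)} = \frac{3}{2 a}$ ($v{\left(N,a \right)} = \frac{5 - 2}{a + a} = \frac{3}{2 a}$)
$3 v{\left(4,-1 \right)} = 3 \frac{3}{2 \left(-1\right)} = 3 \cdot \frac{3}{2} \left(-1\right) = 3 \left(- \frac{3}{2}\right) = - \frac{9}{2}$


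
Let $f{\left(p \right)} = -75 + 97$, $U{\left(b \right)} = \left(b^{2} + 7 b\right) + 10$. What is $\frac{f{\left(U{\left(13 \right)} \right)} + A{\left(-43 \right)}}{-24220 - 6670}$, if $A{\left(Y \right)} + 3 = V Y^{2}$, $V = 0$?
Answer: $- \frac{19}{30890} \approx -0.00061509$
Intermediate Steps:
$U{\left(b \right)} = 10 + b^{2} + 7 b$
$A{\left(Y \right)} = -3$ ($A{\left(Y \right)} = -3 + 0 Y^{2} = -3 + 0 = -3$)
$f{\left(p \right)} = 22$
$\frac{f{\left(U{\left(13 \right)} \right)} + A{\left(-43 \right)}}{-24220 - 6670} = \frac{22 - 3}{-24220 - 6670} = \frac{19}{-30890} = 19 \left(- \frac{1}{30890}\right) = - \frac{19}{30890}$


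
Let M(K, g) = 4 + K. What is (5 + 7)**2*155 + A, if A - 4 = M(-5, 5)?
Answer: 22323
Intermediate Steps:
A = 3 (A = 4 + (4 - 5) = 4 - 1 = 3)
(5 + 7)**2*155 + A = (5 + 7)**2*155 + 3 = 12**2*155 + 3 = 144*155 + 3 = 22320 + 3 = 22323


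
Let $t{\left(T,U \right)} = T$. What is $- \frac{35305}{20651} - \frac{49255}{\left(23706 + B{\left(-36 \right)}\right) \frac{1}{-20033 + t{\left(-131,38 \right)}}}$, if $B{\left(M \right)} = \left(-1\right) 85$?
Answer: $\frac{20509281221415}{487797271} \approx 42045.0$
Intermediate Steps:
$B{\left(M \right)} = -85$
$- \frac{35305}{20651} - \frac{49255}{\left(23706 + B{\left(-36 \right)}\right) \frac{1}{-20033 + t{\left(-131,38 \right)}}} = - \frac{35305}{20651} - \frac{49255}{\left(23706 - 85\right) \frac{1}{-20033 - 131}} = \left(-35305\right) \frac{1}{20651} - \frac{49255}{23621 \frac{1}{-20164}} = - \frac{35305}{20651} - \frac{49255}{23621 \left(- \frac{1}{20164}\right)} = - \frac{35305}{20651} - \frac{49255}{- \frac{23621}{20164}} = - \frac{35305}{20651} - - \frac{993177820}{23621} = - \frac{35305}{20651} + \frac{993177820}{23621} = \frac{20509281221415}{487797271}$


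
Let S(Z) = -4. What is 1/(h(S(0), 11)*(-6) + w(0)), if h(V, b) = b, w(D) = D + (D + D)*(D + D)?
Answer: -1/66 ≈ -0.015152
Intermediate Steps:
w(D) = D + 4*D**2 (w(D) = D + (2*D)*(2*D) = D + 4*D**2)
1/(h(S(0), 11)*(-6) + w(0)) = 1/(11*(-6) + 0*(1 + 4*0)) = 1/(-66 + 0*(1 + 0)) = 1/(-66 + 0*1) = 1/(-66 + 0) = 1/(-66) = -1/66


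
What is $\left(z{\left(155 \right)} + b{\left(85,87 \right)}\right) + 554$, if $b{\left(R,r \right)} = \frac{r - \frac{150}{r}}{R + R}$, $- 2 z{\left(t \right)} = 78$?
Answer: $\frac{2541423}{4930} \approx 515.5$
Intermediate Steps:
$z{\left(t \right)} = -39$ ($z{\left(t \right)} = \left(- \frac{1}{2}\right) 78 = -39$)
$b{\left(R,r \right)} = \frac{r - \frac{150}{r}}{2 R}$
$\left(z{\left(155 \right)} + b{\left(85,87 \right)}\right) + 554 = \left(-39 + \frac{-150 + 87^{2}}{2 \cdot 85 \cdot 87}\right) + 554 = \left(-39 + \frac{1}{2} \cdot \frac{1}{85} \cdot \frac{1}{87} \left(-150 + 7569\right)\right) + 554 = \left(-39 + \frac{1}{2} \cdot \frac{1}{85} \cdot \frac{1}{87} \cdot 7419\right) + 554 = \left(-39 + \frac{2473}{4930}\right) + 554 = - \frac{189797}{4930} + 554 = \frac{2541423}{4930}$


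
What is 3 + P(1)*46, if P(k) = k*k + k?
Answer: 95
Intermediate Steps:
P(k) = k + k**2 (P(k) = k**2 + k = k + k**2)
3 + P(1)*46 = 3 + (1*(1 + 1))*46 = 3 + (1*2)*46 = 3 + 2*46 = 3 + 92 = 95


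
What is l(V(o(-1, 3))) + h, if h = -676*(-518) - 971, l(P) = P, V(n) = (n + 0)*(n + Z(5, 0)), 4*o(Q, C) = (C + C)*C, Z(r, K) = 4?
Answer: 1396941/4 ≈ 3.4924e+5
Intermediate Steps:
o(Q, C) = C**2/2 (o(Q, C) = ((C + C)*C)/4 = ((2*C)*C)/4 = (2*C**2)/4 = C**2/2)
V(n) = n*(4 + n) (V(n) = (n + 0)*(n + 4) = n*(4 + n))
h = 349197 (h = 350168 - 971 = 349197)
l(V(o(-1, 3))) + h = ((1/2)*3**2)*(4 + (1/2)*3**2) + 349197 = ((1/2)*9)*(4 + (1/2)*9) + 349197 = 9*(4 + 9/2)/2 + 349197 = (9/2)*(17/2) + 349197 = 153/4 + 349197 = 1396941/4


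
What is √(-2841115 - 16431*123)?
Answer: 4*I*√303883 ≈ 2205.0*I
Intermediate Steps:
√(-2841115 - 16431*123) = √(-2841115 - 2021013) = √(-4862128) = 4*I*√303883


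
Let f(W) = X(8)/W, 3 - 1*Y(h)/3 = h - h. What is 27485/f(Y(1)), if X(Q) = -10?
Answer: -49473/2 ≈ -24737.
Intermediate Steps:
Y(h) = 9 (Y(h) = 9 - 3*(h - h) = 9 - 3*0 = 9 + 0 = 9)
f(W) = -10/W
27485/f(Y(1)) = 27485/((-10/9)) = 27485/((-10*1/9)) = 27485/(-10/9) = 27485*(-9/10) = -49473/2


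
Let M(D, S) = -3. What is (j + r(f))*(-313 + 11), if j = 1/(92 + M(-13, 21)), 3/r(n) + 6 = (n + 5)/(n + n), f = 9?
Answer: 711512/4183 ≈ 170.10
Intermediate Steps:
r(n) = 3/(-6 + (5 + n)/(2*n)) (r(n) = 3/(-6 + (n + 5)/(n + n)) = 3/(-6 + (5 + n)/((2*n))) = 3/(-6 + (5 + n)*(1/(2*n))) = 3/(-6 + (5 + n)/(2*n)))
j = 1/89 (j = 1/(92 - 3) = 1/89 ≈ 0.011236)
(j + r(f))*(-313 + 11) = (1/89 - 6*9/(-5 + 11*9))*(-313 + 11) = (1/89 - 6*9/(-5 + 99))*(-302) = (1/89 - 6*9/94)*(-302) = (1/89 - 6*9*1/94)*(-302) = (1/89 - 27/47)*(-302) = -2356/4183*(-302) = 711512/4183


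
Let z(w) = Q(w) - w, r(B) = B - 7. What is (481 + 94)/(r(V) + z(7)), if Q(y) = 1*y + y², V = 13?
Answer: 115/11 ≈ 10.455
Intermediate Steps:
r(B) = -7 + B
Q(y) = y + y²
z(w) = -w + w*(1 + w) (z(w) = w*(1 + w) - w = -w + w*(1 + w))
(481 + 94)/(r(V) + z(7)) = (481 + 94)/((-7 + 13) + 7²) = 575/(6 + 49) = 575/55 = 575*(1/55) = 115/11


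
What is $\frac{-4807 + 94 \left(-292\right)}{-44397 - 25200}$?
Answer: $\frac{32255}{69597} \approx 0.46345$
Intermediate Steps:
$\frac{-4807 + 94 \left(-292\right)}{-44397 - 25200} = \frac{-4807 - 27448}{-69597} = \left(-32255\right) \left(- \frac{1}{69597}\right) = \frac{32255}{69597}$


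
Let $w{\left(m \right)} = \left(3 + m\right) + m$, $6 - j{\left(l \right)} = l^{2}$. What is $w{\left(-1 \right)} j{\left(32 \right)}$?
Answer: $-1018$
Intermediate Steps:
$j{\left(l \right)} = 6 - l^{2}$
$w{\left(m \right)} = 3 + 2 m$
$w{\left(-1 \right)} j{\left(32 \right)} = \left(3 + 2 \left(-1\right)\right) \left(6 - 32^{2}\right) = \left(3 - 2\right) \left(6 - 1024\right) = 1 \left(6 - 1024\right) = 1 \left(-1018\right) = -1018$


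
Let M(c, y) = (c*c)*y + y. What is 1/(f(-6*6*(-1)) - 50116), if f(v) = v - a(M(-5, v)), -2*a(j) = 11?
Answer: -2/100149 ≈ -1.9970e-5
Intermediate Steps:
M(c, y) = y + y*c² (M(c, y) = c²*y + y = y*c² + y = y + y*c²)
a(j) = -11/2 (a(j) = -½*11 = -11/2)
f(v) = 11/2 + v (f(v) = v - 1*(-11/2) = v + 11/2 = 11/2 + v)
1/(f(-6*6*(-1)) - 50116) = 1/((11/2 - 6*6*(-1)) - 50116) = 1/((11/2 - 36*(-1)) - 50116) = 1/((11/2 + 36) - 50116) = 1/(83/2 - 50116) = 1/(-100149/2) = -2/100149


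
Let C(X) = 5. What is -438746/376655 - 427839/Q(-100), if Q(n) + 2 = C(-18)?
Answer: -53716338261/376655 ≈ -1.4261e+5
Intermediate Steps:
Q(n) = 3 (Q(n) = -2 + 5 = 3)
-438746/376655 - 427839/Q(-100) = -438746/376655 - 427839/3 = -438746*1/376655 - 427839*⅓ = -438746/376655 - 142613 = -53716338261/376655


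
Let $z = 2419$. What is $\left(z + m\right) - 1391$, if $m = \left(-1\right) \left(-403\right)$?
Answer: $1431$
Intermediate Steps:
$m = 403$
$\left(z + m\right) - 1391 = \left(2419 + 403\right) - 1391 = 2822 - 1391 = 1431$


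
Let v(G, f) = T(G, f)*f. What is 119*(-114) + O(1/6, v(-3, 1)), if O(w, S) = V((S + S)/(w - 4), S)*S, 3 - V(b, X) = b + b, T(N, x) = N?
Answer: -312009/23 ≈ -13566.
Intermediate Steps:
v(G, f) = G*f
V(b, X) = 3 - 2*b (V(b, X) = 3 - (b + b) = 3 - 2*b)
O(w, S) = S*(3 - 4*S/(-4 + w)) (O(w, S) = (3 - 2*(S + S)/(w - 4))*S = (3 - 2*2*S/(-4 + w))*S = (3 - 4*S/(-4 + w))*S = S*(3 - 4*S/(-4 + w)))
119*(-114) + O(1/6, v(-3, 1)) = 119*(-114) + (-3*1)*(-12 - (-12) + 3/6)/(-4 + 1/6) = -13566 - 3*(-12 - 4*(-3) + 3*(1/6))/(-4 + 1/6) = -13566 - 3*(-12 + 12 + 1/2)/(-23/6) = -13566 - 3*(-6/23)*1/2 = -13566 + 9/23 = -312009/23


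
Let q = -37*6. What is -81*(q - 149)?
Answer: 30051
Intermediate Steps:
q = -222
-81*(q - 149) = -81*(-222 - 149) = -81*(-371) = 30051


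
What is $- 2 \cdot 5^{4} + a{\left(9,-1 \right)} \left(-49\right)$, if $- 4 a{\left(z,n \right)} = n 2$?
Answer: $- \frac{2549}{2} \approx -1274.5$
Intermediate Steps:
$a{\left(z,n \right)} = - \frac{n}{2}$ ($a{\left(z,n \right)} = - \frac{n 2}{4} = - \frac{2 n}{4} = - \frac{n}{2}$)
$- 2 \cdot 5^{4} + a{\left(9,-1 \right)} \left(-49\right) = - 2 \cdot 5^{4} + \left(- \frac{1}{2}\right) \left(-1\right) \left(-49\right) = \left(-2\right) 625 + \frac{1}{2} \left(-49\right) = -1250 - \frac{49}{2} = - \frac{2549}{2}$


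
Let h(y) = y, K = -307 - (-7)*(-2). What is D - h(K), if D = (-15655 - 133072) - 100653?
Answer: -249059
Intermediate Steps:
K = -321 (K = -307 - 1*14 = -307 - 14 = -321)
D = -249380 (D = -148727 - 100653 = -249380)
D - h(K) = -249380 - 1*(-321) = -249380 + 321 = -249059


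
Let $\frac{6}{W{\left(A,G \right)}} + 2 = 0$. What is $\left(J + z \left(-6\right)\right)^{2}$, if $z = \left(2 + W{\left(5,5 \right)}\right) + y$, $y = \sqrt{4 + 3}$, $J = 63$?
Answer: $5013 - 828 \sqrt{7} \approx 2822.3$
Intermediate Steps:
$W{\left(A,G \right)} = -3$ ($W{\left(A,G \right)} = \frac{6}{-2 + 0} = \frac{6}{-2} = 6 \left(- \frac{1}{2}\right) = -3$)
$y = \sqrt{7} \approx 2.6458$
$z = -1 + \sqrt{7}$ ($z = \left(2 - 3\right) + \sqrt{7} = -1 + \sqrt{7} \approx 1.6458$)
$\left(J + z \left(-6\right)\right)^{2} = \left(63 + \left(-1 + \sqrt{7}\right) \left(-6\right)\right)^{2} = \left(63 + \left(6 - 6 \sqrt{7}\right)\right)^{2} = \left(69 - 6 \sqrt{7}\right)^{2}$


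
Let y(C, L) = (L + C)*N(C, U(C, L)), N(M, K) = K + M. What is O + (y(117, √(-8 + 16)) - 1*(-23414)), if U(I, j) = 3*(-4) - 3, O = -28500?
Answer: 6848 + 204*√2 ≈ 7136.5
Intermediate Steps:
U(I, j) = -15 (U(I, j) = -12 - 3 = -15)
y(C, L) = (-15 + C)*(C + L) (y(C, L) = (L + C)*(-15 + C) = (C + L)*(-15 + C) = (-15 + C)*(C + L))
O + (y(117, √(-8 + 16)) - 1*(-23414)) = -28500 + ((-15 + 117)*(117 + √(-8 + 16)) - 1*(-23414)) = -28500 + (102*(117 + √8) + 23414) = -28500 + (102*(117 + 2*√2) + 23414) = -28500 + ((11934 + 204*√2) + 23414) = -28500 + (35348 + 204*√2) = 6848 + 204*√2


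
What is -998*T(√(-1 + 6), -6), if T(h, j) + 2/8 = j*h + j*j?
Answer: -71357/2 + 5988*√5 ≈ -22289.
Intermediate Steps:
T(h, j) = -¼ + j² + h*j (T(h, j) = -¼ + (j*h + j*j) = -¼ + (h*j + j²) = -¼ + (j² + h*j) = -¼ + j² + h*j)
-998*T(√(-1 + 6), -6) = -998*(-¼ + (-6)² + √(-1 + 6)*(-6)) = -998*(-¼ + 36 + √5*(-6)) = -998*(-¼ + 36 - 6*√5) = -998*(143/4 - 6*√5) = -71357/2 + 5988*√5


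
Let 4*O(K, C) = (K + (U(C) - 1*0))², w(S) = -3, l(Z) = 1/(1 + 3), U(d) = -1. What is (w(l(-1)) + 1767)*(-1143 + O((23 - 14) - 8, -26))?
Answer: -2016252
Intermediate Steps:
l(Z) = ¼ (l(Z) = 1/4 = ¼)
O(K, C) = (-1 + K)²/4 (O(K, C) = (K + (-1 - 1*0))²/4 = (K + (-1 + 0))²/4 = (K - 1)²/4 = (-1 + K)²/4)
(w(l(-1)) + 1767)*(-1143 + O((23 - 14) - 8, -26)) = (-3 + 1767)*(-1143 + (-1 + ((23 - 14) - 8))²/4) = 1764*(-1143 + (-1 + (9 - 8))²/4) = 1764*(-1143 + (-1 + 1)²/4) = 1764*(-1143 + (¼)*0²) = 1764*(-1143 + (¼)*0) = 1764*(-1143 + 0) = 1764*(-1143) = -2016252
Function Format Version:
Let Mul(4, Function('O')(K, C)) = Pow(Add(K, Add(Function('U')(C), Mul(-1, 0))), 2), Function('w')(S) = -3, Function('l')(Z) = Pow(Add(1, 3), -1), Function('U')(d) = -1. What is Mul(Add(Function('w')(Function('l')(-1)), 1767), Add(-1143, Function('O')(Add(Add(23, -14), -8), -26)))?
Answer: -2016252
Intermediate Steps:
Function('l')(Z) = Rational(1, 4) (Function('l')(Z) = Pow(4, -1) = Rational(1, 4))
Function('O')(K, C) = Mul(Rational(1, 4), Pow(Add(-1, K), 2)) (Function('O')(K, C) = Mul(Rational(1, 4), Pow(Add(K, Add(-1, Mul(-1, 0))), 2)) = Mul(Rational(1, 4), Pow(Add(K, Add(-1, 0)), 2)) = Mul(Rational(1, 4), Pow(Add(K, -1), 2)) = Mul(Rational(1, 4), Pow(Add(-1, K), 2)))
Mul(Add(Function('w')(Function('l')(-1)), 1767), Add(-1143, Function('O')(Add(Add(23, -14), -8), -26))) = Mul(Add(-3, 1767), Add(-1143, Mul(Rational(1, 4), Pow(Add(-1, Add(Add(23, -14), -8)), 2)))) = Mul(1764, Add(-1143, Mul(Rational(1, 4), Pow(Add(-1, Add(9, -8)), 2)))) = Mul(1764, Add(-1143, Mul(Rational(1, 4), Pow(Add(-1, 1), 2)))) = Mul(1764, Add(-1143, Mul(Rational(1, 4), Pow(0, 2)))) = Mul(1764, Add(-1143, Mul(Rational(1, 4), 0))) = Mul(1764, Add(-1143, 0)) = Mul(1764, -1143) = -2016252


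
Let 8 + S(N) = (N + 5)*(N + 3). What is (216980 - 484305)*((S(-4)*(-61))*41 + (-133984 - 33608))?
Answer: 38784312975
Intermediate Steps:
S(N) = -8 + (3 + N)*(5 + N) (S(N) = -8 + (N + 5)*(N + 3) = -8 + (5 + N)*(3 + N) = -8 + (3 + N)*(5 + N))
(216980 - 484305)*((S(-4)*(-61))*41 + (-133984 - 33608)) = (216980 - 484305)*(((7 + (-4)² + 8*(-4))*(-61))*41 + (-133984 - 33608)) = -267325*(((7 + 16 - 32)*(-61))*41 - 167592) = -267325*(-9*(-61)*41 - 167592) = -267325*(549*41 - 167592) = -267325*(22509 - 167592) = -267325*(-145083) = 38784312975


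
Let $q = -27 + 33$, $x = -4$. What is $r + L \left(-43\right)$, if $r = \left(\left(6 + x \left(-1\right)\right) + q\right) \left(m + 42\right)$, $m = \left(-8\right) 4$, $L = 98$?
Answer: $-4054$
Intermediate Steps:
$m = -32$
$q = 6$
$r = 160$ ($r = \left(\left(6 - -4\right) + 6\right) \left(-32 + 42\right) = \left(\left(6 + 4\right) + 6\right) 10 = \left(10 + 6\right) 10 = 16 \cdot 10 = 160$)
$r + L \left(-43\right) = 160 + 98 \left(-43\right) = 160 - 4214 = -4054$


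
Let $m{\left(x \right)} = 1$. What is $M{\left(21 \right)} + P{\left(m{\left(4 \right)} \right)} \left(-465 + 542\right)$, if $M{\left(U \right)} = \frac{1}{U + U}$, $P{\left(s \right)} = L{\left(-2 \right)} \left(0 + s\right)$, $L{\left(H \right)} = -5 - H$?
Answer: $- \frac{9701}{42} \approx -230.98$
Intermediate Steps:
$P{\left(s \right)} = - 3 s$ ($P{\left(s \right)} = \left(-5 - -2\right) \left(0 + s\right) = \left(-5 + 2\right) s = - 3 s$)
$M{\left(U \right)} = \frac{1}{2 U}$
$M{\left(21 \right)} + P{\left(m{\left(4 \right)} \right)} \left(-465 + 542\right) = \frac{1}{2 \cdot 21} + \left(-3\right) 1 \left(-465 + 542\right) = \frac{1}{2} \cdot \frac{1}{21} - 231 = \frac{1}{42} - 231 = - \frac{9701}{42}$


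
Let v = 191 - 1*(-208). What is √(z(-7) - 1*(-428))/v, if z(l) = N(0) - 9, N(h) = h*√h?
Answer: √419/399 ≈ 0.051302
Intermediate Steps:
N(h) = h^(3/2)
z(l) = -9 (z(l) = 0^(3/2) - 9 = 0 - 9 = -9)
v = 399 (v = 191 + 208 = 399)
√(z(-7) - 1*(-428))/v = √(-9 - 1*(-428))/399 = √(-9 + 428)*(1/399) = √419*(1/399) = √419/399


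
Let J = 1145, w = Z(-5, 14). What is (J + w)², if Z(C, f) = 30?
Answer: 1380625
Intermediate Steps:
w = 30
(J + w)² = (1145 + 30)² = 1175² = 1380625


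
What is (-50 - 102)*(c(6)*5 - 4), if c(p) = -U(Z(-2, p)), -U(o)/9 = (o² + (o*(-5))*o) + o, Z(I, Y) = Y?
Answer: 944528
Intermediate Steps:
U(o) = -9*o + 36*o² (U(o) = -9*((o² + (o*(-5))*o) + o) = -9*((o² + (-5*o)*o) + o) = -9*((o² - 5*o²) + o) = -9*(-4*o² + o) = -9*(o - 4*o²) = -9*o + 36*o²)
c(p) = -9*p*(-1 + 4*p)
(-50 - 102)*(c(6)*5 - 4) = (-50 - 102)*((9*6*(1 - 4*6))*5 - 4) = -152*((9*6*(1 - 24))*5 - 4) = -152*((9*6*(-23))*5 - 4) = -152*(-1242*5 - 4) = -152*(-6210 - 4) = -152*(-6214) = 944528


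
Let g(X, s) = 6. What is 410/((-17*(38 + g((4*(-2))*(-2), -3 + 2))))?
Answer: -205/374 ≈ -0.54813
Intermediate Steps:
410/((-17*(38 + g((4*(-2))*(-2), -3 + 2)))) = 410/((-17*(38 + 6))) = 410/((-17*44)) = 410/(-748) = 410*(-1/748) = -205/374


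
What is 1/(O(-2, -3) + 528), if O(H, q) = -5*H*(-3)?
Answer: 1/498 ≈ 0.0020080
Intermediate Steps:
O(H, q) = 15*H
1/(O(-2, -3) + 528) = 1/(15*(-2) + 528) = 1/(-30 + 528) = 1/498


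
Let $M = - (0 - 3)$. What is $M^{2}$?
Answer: $9$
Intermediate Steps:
$M = 3$ ($M = \left(-1\right) \left(-3\right) = 3$)
$M^{2} = 3^{2} = 9$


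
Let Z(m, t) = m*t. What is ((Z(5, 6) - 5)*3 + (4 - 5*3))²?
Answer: 4096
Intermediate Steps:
((Z(5, 6) - 5)*3 + (4 - 5*3))² = ((5*6 - 5)*3 + (4 - 5*3))² = ((30 - 5)*3 + (4 - 1*15))² = (25*3 + (4 - 15))² = (75 - 11)² = 64² = 4096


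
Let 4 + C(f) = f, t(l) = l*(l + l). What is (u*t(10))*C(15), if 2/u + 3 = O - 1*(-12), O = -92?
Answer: -4400/83 ≈ -53.012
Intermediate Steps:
t(l) = 2*l**2 (t(l) = l*(2*l) = 2*l**2)
C(f) = -4 + f
u = -2/83 (u = 2/(-3 + (-92 - 1*(-12))) = 2/(-3 + (-92 + 12)) = 2/(-3 - 80) = 2/(-83) = 2*(-1/83) = -2/83 ≈ -0.024096)
(u*t(10))*C(15) = (-4*10**2/83)*(-4 + 15) = -4*100/83*11 = -2/83*200*11 = -400/83*11 = -4400/83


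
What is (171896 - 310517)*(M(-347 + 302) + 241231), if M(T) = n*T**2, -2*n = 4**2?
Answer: -31194022251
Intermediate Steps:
n = -8 (n = -1/2*4**2 = -1/2*16 = -8)
M(T) = -8*T**2
(171896 - 310517)*(M(-347 + 302) + 241231) = (171896 - 310517)*(-8*(-347 + 302)**2 + 241231) = -138621*(-8*(-45)**2 + 241231) = -138621*(-8*2025 + 241231) = -138621*(-16200 + 241231) = -138621*225031 = -31194022251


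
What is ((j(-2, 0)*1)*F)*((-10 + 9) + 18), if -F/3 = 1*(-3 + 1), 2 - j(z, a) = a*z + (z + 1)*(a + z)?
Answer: 0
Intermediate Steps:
j(z, a) = 2 - a*z - (1 + z)*(a + z) (j(z, a) = 2 - (a*z + (z + 1)*(a + z)) = 2 - (a*z + (1 + z)*(a + z)) = 2 + (-a*z - (1 + z)*(a + z)) = 2 - a*z - (1 + z)*(a + z))
F = 6 (F = -3*(-3 + 1) = -3*(-2) = 6)
((j(-2, 0)*1)*F)*((-10 + 9) + 18) = (((2 - 1*0 - 1*(-2) - 1*(-2)² - 2*0*(-2))*1)*6)*((-10 + 9) + 18) = (((2 + 0 + 2 - 1*4 + 0)*1)*6)*(-1 + 18) = (((2 + 0 + 2 - 4 + 0)*1)*6)*17 = ((0*1)*6)*17 = (0*6)*17 = 0*17 = 0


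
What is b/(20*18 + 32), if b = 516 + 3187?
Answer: 529/56 ≈ 9.4464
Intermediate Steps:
b = 3703
b/(20*18 + 32) = 3703/(20*18 + 32) = 3703/(360 + 32) = 3703/392 = 3703*(1/392) = 529/56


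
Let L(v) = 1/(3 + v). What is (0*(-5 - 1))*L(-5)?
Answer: 0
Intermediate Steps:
(0*(-5 - 1))*L(-5) = (0*(-5 - 1))/(3 - 5) = (0*(-6))/(-2) = 0*(-½) = 0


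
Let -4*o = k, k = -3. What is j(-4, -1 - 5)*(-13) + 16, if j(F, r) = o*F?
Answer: 55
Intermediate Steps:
o = ¾ (o = -¼*(-3) = ¾ ≈ 0.75000)
j(F, r) = 3*F/4
j(-4, -1 - 5)*(-13) + 16 = ((¾)*(-4))*(-13) + 16 = -3*(-13) + 16 = 39 + 16 = 55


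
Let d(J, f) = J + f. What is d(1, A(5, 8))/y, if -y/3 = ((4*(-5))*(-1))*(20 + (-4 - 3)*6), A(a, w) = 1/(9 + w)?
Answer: 3/3740 ≈ 0.00080214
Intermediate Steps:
y = 1320 (y = -3*(4*(-5))*(-1)*(20 + (-4 - 3)*6) = -3*(-20*(-1))*(20 - 7*6) = -60*(20 - 42) = -60*(-22) = -3*(-440) = 1320)
d(1, A(5, 8))/y = (1 + 1/(9 + 8))/1320 = (1 + 1/17)*(1/1320) = (18/17)*(1/1320) = 3/3740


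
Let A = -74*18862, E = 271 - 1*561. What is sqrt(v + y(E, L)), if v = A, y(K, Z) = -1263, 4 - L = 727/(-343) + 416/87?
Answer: I*sqrt(1397051) ≈ 1182.0*I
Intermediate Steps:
E = -290 (E = 271 - 561 = -290)
L = 39925/29841 (L = 4 - (727/(-343) + 416/87) = 4 - (727*(-1/343) + 416*(1/87)) = 4 - (-727/343 + 416/87) = 4 - 1*79439/29841 = 4 - 79439/29841 = 39925/29841 ≈ 1.3379)
A = -1395788
v = -1395788
sqrt(v + y(E, L)) = sqrt(-1395788 - 1263) = sqrt(-1397051) = I*sqrt(1397051)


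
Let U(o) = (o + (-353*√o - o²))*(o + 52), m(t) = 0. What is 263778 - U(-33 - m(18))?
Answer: 285096 + 6707*I*√33 ≈ 2.851e+5 + 38529.0*I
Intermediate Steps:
U(o) = (52 + o)*(o - o² - 353*√o) (U(o) = (o + (-o² - 353*√o))*(52 + o) = (o - o² - 353*√o)*(52 + o) = (52 + o)*(o - o² - 353*√o))
263778 - U(-33 - m(18)) = 263778 - (-(-33 - 1*0)³ - 18356*√(-33 - 1*0) - 353*(-33 - 1*0)^(3/2) - 51*(-33 - 1*0)² + 52*(-33 - 1*0)) = 263778 - (-(-33 + 0)³ - 18356*√(-33 + 0) - 353*(-33 + 0)^(3/2) - 51*(-33 + 0)² + 52*(-33 + 0)) = 263778 - (-1*(-33)³ - 18356*I*√33 - (-11649)*I*√33 - 51*(-33)² + 52*(-33)) = 263778 - (-1*(-35937) - 18356*I*√33 - (-11649)*I*√33 - 51*1089 - 1716) = 263778 - (35937 - 18356*I*√33 + 11649*I*√33 - 55539 - 1716) = 263778 - (-21318 - 6707*I*√33) = 263778 + (21318 + 6707*I*√33) = 285096 + 6707*I*√33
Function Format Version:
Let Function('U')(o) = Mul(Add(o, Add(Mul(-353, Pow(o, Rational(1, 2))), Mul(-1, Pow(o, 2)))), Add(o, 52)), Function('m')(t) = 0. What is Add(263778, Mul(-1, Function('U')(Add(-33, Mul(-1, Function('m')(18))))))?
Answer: Add(285096, Mul(6707, I, Pow(33, Rational(1, 2)))) ≈ Add(2.8510e+5, Mul(38529., I))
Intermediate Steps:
Function('U')(o) = Mul(Add(52, o), Add(o, Mul(-1, Pow(o, 2)), Mul(-353, Pow(o, Rational(1, 2))))) (Function('U')(o) = Mul(Add(o, Add(Mul(-1, Pow(o, 2)), Mul(-353, Pow(o, Rational(1, 2))))), Add(52, o)) = Mul(Add(o, Mul(-1, Pow(o, 2)), Mul(-353, Pow(o, Rational(1, 2)))), Add(52, o)) = Mul(Add(52, o), Add(o, Mul(-1, Pow(o, 2)), Mul(-353, Pow(o, Rational(1, 2))))))
Add(263778, Mul(-1, Function('U')(Add(-33, Mul(-1, Function('m')(18)))))) = Add(263778, Mul(-1, Add(Mul(-1, Pow(Add(-33, Mul(-1, 0)), 3)), Mul(-18356, Pow(Add(-33, Mul(-1, 0)), Rational(1, 2))), Mul(-353, Pow(Add(-33, Mul(-1, 0)), Rational(3, 2))), Mul(-51, Pow(Add(-33, Mul(-1, 0)), 2)), Mul(52, Add(-33, Mul(-1, 0)))))) = Add(263778, Mul(-1, Add(Mul(-1, Pow(Add(-33, 0), 3)), Mul(-18356, Pow(Add(-33, 0), Rational(1, 2))), Mul(-353, Pow(Add(-33, 0), Rational(3, 2))), Mul(-51, Pow(Add(-33, 0), 2)), Mul(52, Add(-33, 0))))) = Add(263778, Mul(-1, Add(Mul(-1, Pow(-33, 3)), Mul(-18356, Pow(-33, Rational(1, 2))), Mul(-353, Pow(-33, Rational(3, 2))), Mul(-51, Pow(-33, 2)), Mul(52, -33)))) = Add(263778, Mul(-1, Add(Mul(-1, -35937), Mul(-18356, Mul(I, Pow(33, Rational(1, 2)))), Mul(-353, Mul(-33, I, Pow(33, Rational(1, 2)))), Mul(-51, 1089), -1716))) = Add(263778, Mul(-1, Add(35937, Mul(-18356, I, Pow(33, Rational(1, 2))), Mul(11649, I, Pow(33, Rational(1, 2))), -55539, -1716))) = Add(263778, Mul(-1, Add(-21318, Mul(-6707, I, Pow(33, Rational(1, 2)))))) = Add(263778, Add(21318, Mul(6707, I, Pow(33, Rational(1, 2))))) = Add(285096, Mul(6707, I, Pow(33, Rational(1, 2))))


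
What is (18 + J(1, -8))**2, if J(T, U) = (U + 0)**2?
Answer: 6724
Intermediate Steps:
J(T, U) = U**2
(18 + J(1, -8))**2 = (18 + (-8)**2)**2 = (18 + 64)**2 = 82**2 = 6724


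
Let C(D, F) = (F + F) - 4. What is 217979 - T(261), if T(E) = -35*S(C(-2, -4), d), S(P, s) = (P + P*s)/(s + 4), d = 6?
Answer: 217685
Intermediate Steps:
C(D, F) = -4 + 2*F (C(D, F) = 2*F - 4 = -4 + 2*F)
S(P, s) = (P + P*s)/(4 + s)
T(E) = 294 (T(E) = -35*(-4 + 2*(-4))*(1 + 6)/(4 + 6) = -35*(-4 - 8)*7/10 = -(-420)*7/10 = -35*(-42/5) = 294)
217979 - T(261) = 217979 - 1*294 = 217979 - 294 = 217685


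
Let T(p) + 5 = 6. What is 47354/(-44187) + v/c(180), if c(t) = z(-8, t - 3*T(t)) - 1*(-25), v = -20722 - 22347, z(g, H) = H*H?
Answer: -3387827219/1385439198 ≈ -2.4453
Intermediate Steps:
T(p) = 1 (T(p) = -5 + 6 = 1)
z(g, H) = H²
v = -43069
c(t) = 25 + (-3 + t)² (c(t) = (t - 3*1)² - 1*(-25) = (t - 3)² + 25 = (-3 + t)² + 25 = 25 + (-3 + t)²)
47354/(-44187) + v/c(180) = 47354/(-44187) - 43069/(25 + (-3 + 180)²) = 47354*(-1/44187) - 43069/(25 + 177²) = -47354/44187 - 43069/(25 + 31329) = -47354/44187 - 43069/31354 = -3387827219/1385439198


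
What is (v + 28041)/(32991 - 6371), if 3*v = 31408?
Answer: 115531/79860 ≈ 1.4467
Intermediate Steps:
v = 31408/3 (v = (1/3)*31408 = 31408/3 ≈ 10469.)
(v + 28041)/(32991 - 6371) = (31408/3 + 28041)/(32991 - 6371) = (115531/3)/26620 = (115531/3)*(1/26620) = 115531/79860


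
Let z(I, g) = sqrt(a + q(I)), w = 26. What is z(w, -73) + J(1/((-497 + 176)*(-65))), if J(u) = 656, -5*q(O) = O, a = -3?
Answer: 656 + I*sqrt(205)/5 ≈ 656.0 + 2.8636*I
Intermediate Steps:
q(O) = -O/5
z(I, g) = sqrt(-3 - I/5)
z(w, -73) + J(1/((-497 + 176)*(-65))) = sqrt(-75 - 5*26)/5 + 656 = sqrt(-75 - 130)/5 + 656 = sqrt(-205)/5 + 656 = (I*sqrt(205))/5 + 656 = I*sqrt(205)/5 + 656 = 656 + I*sqrt(205)/5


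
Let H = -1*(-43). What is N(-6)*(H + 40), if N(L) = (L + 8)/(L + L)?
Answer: -83/6 ≈ -13.833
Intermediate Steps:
H = 43
N(L) = (8 + L)/(2*L) (N(L) = (8 + L)/((2*L)) = (8 + L)*(1/(2*L)) = (8 + L)/(2*L))
N(-6)*(H + 40) = ((½)*(8 - 6)/(-6))*(43 + 40) = ((½)*(-⅙)*2)*83 = -⅙*83 = -83/6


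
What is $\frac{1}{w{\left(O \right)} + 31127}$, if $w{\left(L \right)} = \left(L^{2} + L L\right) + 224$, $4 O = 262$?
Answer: $\frac{2}{79863} \approx 2.5043 \cdot 10^{-5}$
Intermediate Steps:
$O = \frac{131}{2}$ ($O = \frac{1}{4} \cdot 262 = \frac{131}{2} \approx 65.5$)
$w{\left(L \right)} = 224 + 2 L^{2}$ ($w{\left(L \right)} = \left(L^{2} + L^{2}\right) + 224 = 2 L^{2} + 224 = 224 + 2 L^{2}$)
$\frac{1}{w{\left(O \right)} + 31127} = \frac{1}{\left(224 + 2 \left(\frac{131}{2}\right)^{2}\right) + 31127} = \frac{1}{\left(224 + 2 \cdot \frac{17161}{4}\right) + 31127} = \frac{1}{\left(224 + \frac{17161}{2}\right) + 31127} = \frac{1}{\frac{17609}{2} + 31127} = \frac{1}{\frac{79863}{2}} = \frac{2}{79863}$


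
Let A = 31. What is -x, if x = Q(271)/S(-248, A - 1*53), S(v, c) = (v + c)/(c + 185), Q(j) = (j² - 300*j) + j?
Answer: -618422/135 ≈ -4580.9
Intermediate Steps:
Q(j) = j² - 299*j
S(v, c) = (c + v)/(185 + c)
x = 618422/135 (x = (271*(-299 + 271))/((((31 - 1*53) - 248)/(185 + (31 - 1*53)))) = (271*(-28))/((((31 - 53) - 248)/(185 + (31 - 53)))) = -7588*(185 - 22)/(-22 - 248) = -7588/(-270/163) = -7588*(-163/270) = 618422/135 ≈ 4580.9)
-x = -1*618422/135 = -618422/135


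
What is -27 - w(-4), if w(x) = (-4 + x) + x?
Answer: -15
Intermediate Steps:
w(x) = -4 + 2*x
-27 - w(-4) = -27 - (-4 + 2*(-4)) = -27 - (-4 - 8) = -27 - 1*(-12) = -27 + 12 = -15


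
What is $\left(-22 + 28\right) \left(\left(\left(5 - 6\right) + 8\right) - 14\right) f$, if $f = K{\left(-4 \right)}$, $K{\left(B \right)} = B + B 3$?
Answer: $672$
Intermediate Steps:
$K{\left(B \right)} = 4 B$ ($K{\left(B \right)} = B + 3 B = 4 B$)
$f = -16$ ($f = 4 \left(-4\right) = -16$)
$\left(-22 + 28\right) \left(\left(\left(5 - 6\right) + 8\right) - 14\right) f = \left(-22 + 28\right) \left(\left(\left(5 - 6\right) + 8\right) - 14\right) \left(-16\right) = 6 \left(\left(-1 + 8\right) - 14\right) \left(-16\right) = 6 \left(7 - 14\right) \left(-16\right) = 6 \left(\left(-7\right) \left(-16\right)\right) = 6 \cdot 112 = 672$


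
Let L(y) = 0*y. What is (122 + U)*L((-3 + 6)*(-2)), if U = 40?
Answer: 0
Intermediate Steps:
L(y) = 0
(122 + U)*L((-3 + 6)*(-2)) = (122 + 40)*0 = 162*0 = 0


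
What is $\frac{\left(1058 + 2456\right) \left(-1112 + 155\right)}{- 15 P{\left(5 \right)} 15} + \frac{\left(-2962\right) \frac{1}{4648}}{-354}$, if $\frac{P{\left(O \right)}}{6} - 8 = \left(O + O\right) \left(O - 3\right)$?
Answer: $\frac{5489481577}{61702200} \approx 88.967$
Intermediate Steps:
$P{\left(O \right)} = 48 + 12 O \left(-3 + O\right)$ ($P{\left(O \right)} = 48 + 6 \left(O + O\right) \left(O - 3\right) = 48 + 6 \cdot 2 O \left(-3 + O\right) = 48 + 12 O \left(-3 + O\right)$)
$\frac{\left(1058 + 2456\right) \left(-1112 + 155\right)}{- 15 P{\left(5 \right)} 15} + \frac{\left(-2962\right) \frac{1}{4648}}{-354} = \frac{\left(1058 + 2456\right) \left(-1112 + 155\right)}{- 15 \left(48 - 180 + 12 \cdot 5^{2}\right) 15} + \frac{\left(-2962\right) \frac{1}{4648}}{-354} = \frac{3514 \left(-957\right)}{- 15 \left(48 - 180 + 12 \cdot 25\right) 15} + \left(-2962\right) \frac{1}{4648} \left(- \frac{1}{354}\right) = - \frac{3362898}{- 15 \left(48 - 180 + 300\right) 15} - - \frac{1481}{822696} = - \frac{3362898}{\left(-15\right) 168 \cdot 15} + \frac{1481}{822696} = - \frac{3362898}{\left(-2520\right) 15} + \frac{1481}{822696} = - \frac{3362898}{-37800} + \frac{1481}{822696} = \left(-3362898\right) \left(- \frac{1}{37800}\right) + \frac{1481}{822696} = \frac{80069}{900} + \frac{1481}{822696} = \frac{5489481577}{61702200}$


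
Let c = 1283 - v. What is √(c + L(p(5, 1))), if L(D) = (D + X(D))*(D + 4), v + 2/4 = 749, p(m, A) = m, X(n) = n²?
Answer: √3218/2 ≈ 28.364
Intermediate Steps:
v = 1497/2 (v = -½ + 749 = 1497/2 ≈ 748.50)
c = 1069/2 (c = 1283 - 1*1497/2 = 1283 - 1497/2 = 1069/2 ≈ 534.50)
L(D) = (4 + D)*(D + D²) (L(D) = (D + D²)*(D + 4) = (D + D²)*(4 + D) = (4 + D)*(D + D²))
√(c + L(p(5, 1))) = √(1069/2 + 5*(4 + 5² + 5*5)) = √(1069/2 + 5*(4 + 25 + 25)) = √(1069/2 + 5*54) = √(1069/2 + 270) = √(1609/2) = √3218/2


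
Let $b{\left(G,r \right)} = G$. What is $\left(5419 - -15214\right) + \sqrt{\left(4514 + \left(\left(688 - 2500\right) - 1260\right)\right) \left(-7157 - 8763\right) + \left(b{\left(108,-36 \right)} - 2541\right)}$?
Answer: $20633 + i \sqrt{22959073} \approx 20633.0 + 4791.6 i$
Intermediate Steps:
$\left(5419 - -15214\right) + \sqrt{\left(4514 + \left(\left(688 - 2500\right) - 1260\right)\right) \left(-7157 - 8763\right) + \left(b{\left(108,-36 \right)} - 2541\right)} = \left(5419 - -15214\right) + \sqrt{\left(4514 + \left(\left(688 - 2500\right) - 1260\right)\right) \left(-7157 - 8763\right) + \left(108 - 2541\right)} = \left(5419 + 15214\right) + \sqrt{\left(4514 - 3072\right) \left(-15920\right) - 2433} = 20633 + \sqrt{\left(4514 - 3072\right) \left(-15920\right) - 2433} = 20633 + \sqrt{1442 \left(-15920\right) - 2433} = 20633 + \sqrt{-22956640 - 2433} = 20633 + \sqrt{-22959073} = 20633 + i \sqrt{22959073}$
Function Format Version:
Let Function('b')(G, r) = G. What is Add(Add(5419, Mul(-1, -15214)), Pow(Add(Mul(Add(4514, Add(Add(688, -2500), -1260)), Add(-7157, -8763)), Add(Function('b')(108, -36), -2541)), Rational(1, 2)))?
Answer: Add(20633, Mul(I, Pow(22959073, Rational(1, 2)))) ≈ Add(20633., Mul(4791.6, I))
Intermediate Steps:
Add(Add(5419, Mul(-1, -15214)), Pow(Add(Mul(Add(4514, Add(Add(688, -2500), -1260)), Add(-7157, -8763)), Add(Function('b')(108, -36), -2541)), Rational(1, 2))) = Add(Add(5419, Mul(-1, -15214)), Pow(Add(Mul(Add(4514, Add(Add(688, -2500), -1260)), Add(-7157, -8763)), Add(108, -2541)), Rational(1, 2))) = Add(Add(5419, 15214), Pow(Add(Mul(Add(4514, Add(-1812, -1260)), -15920), -2433), Rational(1, 2))) = Add(20633, Pow(Add(Mul(Add(4514, -3072), -15920), -2433), Rational(1, 2))) = Add(20633, Pow(Add(Mul(1442, -15920), -2433), Rational(1, 2))) = Add(20633, Pow(Add(-22956640, -2433), Rational(1, 2))) = Add(20633, Pow(-22959073, Rational(1, 2))) = Add(20633, Mul(I, Pow(22959073, Rational(1, 2))))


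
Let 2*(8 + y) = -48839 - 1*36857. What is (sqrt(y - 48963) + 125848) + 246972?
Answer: 372820 + I*sqrt(91819) ≈ 3.7282e+5 + 303.02*I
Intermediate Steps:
y = -42856 (y = -8 + (-48839 - 1*36857)/2 = -8 + (-48839 - 36857)/2 = -8 + (1/2)*(-85696) = -8 - 42848 = -42856)
(sqrt(y - 48963) + 125848) + 246972 = (sqrt(-42856 - 48963) + 125848) + 246972 = (sqrt(-91819) + 125848) + 246972 = (I*sqrt(91819) + 125848) + 246972 = (125848 + I*sqrt(91819)) + 246972 = 372820 + I*sqrt(91819)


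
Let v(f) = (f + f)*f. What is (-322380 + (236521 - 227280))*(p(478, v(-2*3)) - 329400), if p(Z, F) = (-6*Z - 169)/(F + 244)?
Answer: 32595714768743/316 ≈ 1.0315e+11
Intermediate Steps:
v(f) = 2*f**2 (v(f) = (2*f)*f = 2*f**2)
p(Z, F) = (-169 - 6*Z)/(244 + F)
(-322380 + (236521 - 227280))*(p(478, v(-2*3)) - 329400) = (-322380 + (236521 - 227280))*((-169 - 6*478)/(244 + 2*(-2*3)**2) - 329400) = (-322380 + 9241)*((-169 - 2868)/(244 + 2*(-6)**2) - 329400) = -313139*(-3037/(244 + 2*36) - 329400) = -313139*(-3037/(244 + 72) - 329400) = -313139*(-3037/316 - 329400) = -313139*(-104093437/316) = 32595714768743/316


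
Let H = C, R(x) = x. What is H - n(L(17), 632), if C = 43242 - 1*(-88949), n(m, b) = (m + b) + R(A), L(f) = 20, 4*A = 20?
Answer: 131534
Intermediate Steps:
A = 5 (A = (¼)*20 = 5)
n(m, b) = 5 + b + m (n(m, b) = (m + b) + 5 = (b + m) + 5 = 5 + b + m)
C = 132191 (C = 43242 + 88949 = 132191)
H = 132191
H - n(L(17), 632) = 132191 - (5 + 632 + 20) = 132191 - 1*657 = 132191 - 657 = 131534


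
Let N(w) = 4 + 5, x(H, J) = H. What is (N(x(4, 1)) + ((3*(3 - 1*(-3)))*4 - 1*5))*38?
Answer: 2888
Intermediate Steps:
N(w) = 9
(N(x(4, 1)) + ((3*(3 - 1*(-3)))*4 - 1*5))*38 = (9 + ((3*(3 - 1*(-3)))*4 - 1*5))*38 = (9 + ((3*(3 + 3))*4 - 5))*38 = (9 + ((3*6)*4 - 5))*38 = (9 + (18*4 - 5))*38 = (9 + (72 - 5))*38 = (9 + 67)*38 = 76*38 = 2888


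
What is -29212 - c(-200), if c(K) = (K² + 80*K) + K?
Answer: -53012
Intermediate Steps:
c(K) = K² + 81*K
-29212 - c(-200) = -29212 - (-200)*(81 - 200) = -29212 - (-200)*(-119) = -29212 - 1*23800 = -29212 - 23800 = -53012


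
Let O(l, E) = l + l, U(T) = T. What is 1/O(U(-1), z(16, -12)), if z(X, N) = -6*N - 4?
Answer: -½ ≈ -0.50000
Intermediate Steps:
z(X, N) = -4 - 6*N
O(l, E) = 2*l
1/O(U(-1), z(16, -12)) = 1/(2*(-1)) = 1/(-2) = -½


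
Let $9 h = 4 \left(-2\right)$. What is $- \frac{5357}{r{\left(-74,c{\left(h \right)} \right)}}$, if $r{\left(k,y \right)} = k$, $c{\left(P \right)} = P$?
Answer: $\frac{5357}{74} \approx 72.392$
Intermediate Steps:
$h = - \frac{8}{9}$ ($h = \frac{4 \left(-2\right)}{9} = \frac{1}{9} \left(-8\right) = - \frac{8}{9} \approx -0.88889$)
$- \frac{5357}{r{\left(-74,c{\left(h \right)} \right)}} = - \frac{5357}{-74} = \left(-5357\right) \left(- \frac{1}{74}\right) = \frac{5357}{74}$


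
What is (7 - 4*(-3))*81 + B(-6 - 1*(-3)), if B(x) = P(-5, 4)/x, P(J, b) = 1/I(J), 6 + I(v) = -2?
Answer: 36937/24 ≈ 1539.0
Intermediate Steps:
I(v) = -8 (I(v) = -6 - 2 = -8)
P(J, b) = -⅛ (P(J, b) = 1/(-8) = -⅛)
B(x) = -1/(8*x)
(7 - 4*(-3))*81 + B(-6 - 1*(-3)) = (7 - 4*(-3))*81 - 1/(8*(-6 - 1*(-3))) = (7 + 12)*81 - 1/(8*(-6 + 3)) = 19*81 - ⅛/(-3) = 1539 - ⅛*(-⅓) = 1539 + 1/24 = 36937/24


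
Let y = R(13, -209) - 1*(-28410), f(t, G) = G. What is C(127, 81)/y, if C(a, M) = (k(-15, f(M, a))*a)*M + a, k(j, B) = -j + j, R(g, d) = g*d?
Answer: 127/25693 ≈ 0.0049430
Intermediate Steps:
R(g, d) = d*g
k(j, B) = 0
C(a, M) = a (C(a, M) = (0*a)*M + a = 0*M + a = 0 + a = a)
y = 25693 (y = -209*13 - 1*(-28410) = -2717 + 28410 = 25693)
C(127, 81)/y = 127/25693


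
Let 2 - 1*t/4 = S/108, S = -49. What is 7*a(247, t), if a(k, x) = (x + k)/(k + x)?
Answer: 7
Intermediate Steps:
t = 265/27 (t = 8 - (-196)/108 = 8 - 4*(-49/108) = 8 + 49/27 = 265/27 ≈ 9.8148)
a(k, x) = 1 (a(k, x) = (k + x)/(k + x) = 1)
7*a(247, t) = 7*1 = 7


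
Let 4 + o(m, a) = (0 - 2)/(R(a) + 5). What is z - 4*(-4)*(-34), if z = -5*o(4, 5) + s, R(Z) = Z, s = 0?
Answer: -523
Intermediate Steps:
o(m, a) = -4 - 2/(5 + a) (o(m, a) = -4 + (0 - 2)/(a + 5) = -4 - 2/(5 + a))
z = 21 (z = -10*(-11 - 2*5)/(5 + 5) + 0 = -10*(-11 - 10)/10 + 0 = -10*(-21)/10 + 0 = -5*(-21/5) + 0 = 21 + 0 = 21)
z - 4*(-4)*(-34) = 21 - 4*(-4)*(-34) = 21 + 16*(-34) = 21 - 544 = -523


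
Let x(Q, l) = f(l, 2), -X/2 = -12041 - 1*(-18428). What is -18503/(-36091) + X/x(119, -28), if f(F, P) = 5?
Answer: -460933919/180455 ≈ -2554.3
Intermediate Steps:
X = -12774 (X = -2*(-12041 - 1*(-18428)) = -2*(-12041 + 18428) = -2*6387 = -12774)
x(Q, l) = 5
-18503/(-36091) + X/x(119, -28) = -18503/(-36091) - 12774/5 = -18503*(-1/36091) - 12774*1/5 = 18503/36091 - 12774/5 = -460933919/180455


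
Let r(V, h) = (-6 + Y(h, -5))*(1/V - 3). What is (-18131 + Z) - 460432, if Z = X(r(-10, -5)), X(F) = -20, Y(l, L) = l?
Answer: -478583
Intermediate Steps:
r(V, h) = (-6 + h)*(-3 + 1/V) (r(V, h) = (-6 + h)*(1/V - 3) = (-6 + h)*(-3 + 1/V))
Z = -20
(-18131 + Z) - 460432 = (-18131 - 20) - 460432 = -18151 - 460432 = -478583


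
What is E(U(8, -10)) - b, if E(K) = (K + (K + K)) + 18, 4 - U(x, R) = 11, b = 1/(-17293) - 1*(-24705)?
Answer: -427275443/17293 ≈ -24708.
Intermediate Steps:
b = 427223564/17293 (b = -1/17293 + 24705 = 427223564/17293 ≈ 24705.)
U(x, R) = -7 (U(x, R) = 4 - 1*11 = 4 - 11 = -7)
E(K) = 18 + 3*K (E(K) = (K + 2*K) + 18 = 3*K + 18 = 18 + 3*K)
E(U(8, -10)) - b = (18 + 3*(-7)) - 1*427223564/17293 = (18 - 21) - 427223564/17293 = -3 - 427223564/17293 = -427275443/17293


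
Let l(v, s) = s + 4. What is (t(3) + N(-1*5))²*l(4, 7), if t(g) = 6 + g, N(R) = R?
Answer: 176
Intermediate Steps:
l(v, s) = 4 + s
(t(3) + N(-1*5))²*l(4, 7) = ((6 + 3) - 1*5)²*(4 + 7) = (9 - 5)²*11 = 4²*11 = 16*11 = 176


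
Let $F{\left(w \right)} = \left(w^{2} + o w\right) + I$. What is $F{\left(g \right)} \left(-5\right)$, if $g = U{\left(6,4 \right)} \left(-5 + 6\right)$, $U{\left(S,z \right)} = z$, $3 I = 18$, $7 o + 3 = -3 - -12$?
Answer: $- \frac{890}{7} \approx -127.14$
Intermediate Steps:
$o = \frac{6}{7}$ ($o = - \frac{3}{7} + \frac{-3 - -12}{7} = - \frac{3}{7} + \frac{-3 + 12}{7} = - \frac{3}{7} + \frac{1}{7} \cdot 9 = - \frac{3}{7} + \frac{9}{7} = \frac{6}{7} \approx 0.85714$)
$I = 6$ ($I = \frac{1}{3} \cdot 18 = 6$)
$g = 4$ ($g = 4 \left(-5 + 6\right) = 4 \cdot 1 = 4$)
$F{\left(w \right)} = 6 + w^{2} + \frac{6 w}{7}$ ($F{\left(w \right)} = \left(w^{2} + \frac{6 w}{7}\right) + 6 = 6 + w^{2} + \frac{6 w}{7}$)
$F{\left(g \right)} \left(-5\right) = \left(6 + 4^{2} + \frac{6}{7} \cdot 4\right) \left(-5\right) = \left(6 + 16 + \frac{24}{7}\right) \left(-5\right) = \frac{178}{7} \left(-5\right) = - \frac{890}{7}$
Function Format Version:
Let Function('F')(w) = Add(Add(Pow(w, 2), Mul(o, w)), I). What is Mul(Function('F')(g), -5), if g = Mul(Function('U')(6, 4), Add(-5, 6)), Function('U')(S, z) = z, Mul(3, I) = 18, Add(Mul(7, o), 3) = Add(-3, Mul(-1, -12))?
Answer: Rational(-890, 7) ≈ -127.14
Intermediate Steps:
o = Rational(6, 7) (o = Add(Rational(-3, 7), Mul(Rational(1, 7), Add(-3, Mul(-1, -12)))) = Add(Rational(-3, 7), Mul(Rational(1, 7), Add(-3, 12))) = Add(Rational(-3, 7), Mul(Rational(1, 7), 9)) = Add(Rational(-3, 7), Rational(9, 7)) = Rational(6, 7) ≈ 0.85714)
I = 6 (I = Mul(Rational(1, 3), 18) = 6)
g = 4 (g = Mul(4, Add(-5, 6)) = Mul(4, 1) = 4)
Function('F')(w) = Add(6, Pow(w, 2), Mul(Rational(6, 7), w)) (Function('F')(w) = Add(Add(Pow(w, 2), Mul(Rational(6, 7), w)), 6) = Add(6, Pow(w, 2), Mul(Rational(6, 7), w)))
Mul(Function('F')(g), -5) = Mul(Add(6, Pow(4, 2), Mul(Rational(6, 7), 4)), -5) = Mul(Add(6, 16, Rational(24, 7)), -5) = Mul(Rational(178, 7), -5) = Rational(-890, 7)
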